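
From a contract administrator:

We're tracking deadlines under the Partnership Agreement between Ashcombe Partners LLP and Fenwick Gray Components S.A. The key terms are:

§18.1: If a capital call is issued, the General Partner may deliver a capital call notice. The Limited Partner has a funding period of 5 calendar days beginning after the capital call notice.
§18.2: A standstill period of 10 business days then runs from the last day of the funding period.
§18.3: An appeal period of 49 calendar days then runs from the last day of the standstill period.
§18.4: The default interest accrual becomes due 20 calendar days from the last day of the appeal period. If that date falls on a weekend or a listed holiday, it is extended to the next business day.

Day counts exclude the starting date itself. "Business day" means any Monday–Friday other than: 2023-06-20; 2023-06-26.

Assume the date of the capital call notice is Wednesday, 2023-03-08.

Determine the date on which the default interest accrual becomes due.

The last day of the funding period: 5 calendar days after 2023-03-08 is 2023-03-13.
The last day of the standstill period: counting 10 business days from Monday, 2023-03-13 (Mar 14, Mar 15, Mar 16, Mar 17, Mar 20, Mar 21, Mar 22, Mar 23, Mar 24, Mar 27, skipping weekends) reaches Monday, 2023-03-27.
The last day of the appeal period: 49 calendar days after 2023-03-27 is 2023-05-15.
Adding 20 calendar days to 2023-05-15 gives 2023-06-04, which is the date on which the default interest accrual becomes due. That falls on a Sunday, so it rolls to the next business day, Monday, 2023-06-05.

2023-06-05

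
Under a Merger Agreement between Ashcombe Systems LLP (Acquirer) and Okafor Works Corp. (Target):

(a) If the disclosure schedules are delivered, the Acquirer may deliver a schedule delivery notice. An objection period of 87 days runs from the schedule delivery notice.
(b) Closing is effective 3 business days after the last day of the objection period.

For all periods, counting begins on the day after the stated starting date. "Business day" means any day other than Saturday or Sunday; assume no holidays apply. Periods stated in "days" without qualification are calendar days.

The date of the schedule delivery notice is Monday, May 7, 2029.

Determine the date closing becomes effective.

Aug 7, 2029

The last day of the objection period: 87 calendar days after May 7, 2029 is Aug 2, 2029.
The date closing becomes effective: 3 business days after Thursday, Aug 2, 2029, skipping weekends — Aug 3, Aug 6, Aug 7 — lands on Tuesday, Aug 7, 2029.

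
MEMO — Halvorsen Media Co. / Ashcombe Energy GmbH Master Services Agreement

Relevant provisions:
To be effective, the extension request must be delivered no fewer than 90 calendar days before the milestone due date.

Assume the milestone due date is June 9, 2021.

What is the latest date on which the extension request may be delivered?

March 11, 2021

June 9, 2021 minus 90 days is March 11, 2021.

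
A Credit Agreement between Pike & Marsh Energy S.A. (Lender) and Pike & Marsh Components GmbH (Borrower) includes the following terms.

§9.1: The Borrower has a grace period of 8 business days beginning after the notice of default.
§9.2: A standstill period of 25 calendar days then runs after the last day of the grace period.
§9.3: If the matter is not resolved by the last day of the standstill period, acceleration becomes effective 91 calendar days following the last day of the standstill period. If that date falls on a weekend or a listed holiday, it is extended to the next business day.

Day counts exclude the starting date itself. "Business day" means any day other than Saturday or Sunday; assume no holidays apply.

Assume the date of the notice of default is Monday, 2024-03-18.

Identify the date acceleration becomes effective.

2024-07-22

From Monday, 2024-03-18, 8 business days (Mar 19, Mar 20, Mar 21, Mar 22, Mar 25, Mar 26, Mar 27, Mar 28, skipping weekends) brings us to Thursday, 2024-03-28, which is the last day of the grace period.
Adding 25 calendar days to 2024-03-28 gives 2024-04-22, which is the last day of the standstill period.
Adding 91 calendar days to 2024-04-22 gives 2024-07-22, which is the date acceleration becomes effective. 2024-07-22 is a Monday, so no roll-forward applies.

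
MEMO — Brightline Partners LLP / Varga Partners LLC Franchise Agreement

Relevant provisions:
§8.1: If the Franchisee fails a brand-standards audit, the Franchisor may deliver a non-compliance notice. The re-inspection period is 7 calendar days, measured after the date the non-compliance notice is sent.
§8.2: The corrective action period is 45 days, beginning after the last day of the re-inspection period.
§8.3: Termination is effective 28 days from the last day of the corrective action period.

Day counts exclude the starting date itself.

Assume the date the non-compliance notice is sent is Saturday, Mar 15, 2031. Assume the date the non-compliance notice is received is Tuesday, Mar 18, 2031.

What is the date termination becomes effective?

The last day of the re-inspection period: Mar 15, 2031 + 7 days = Mar 22, 2031.
Adding 45 calendar days to Mar 22, 2031 gives May 6, 2031, which is the last day of the corrective action period.
The date termination becomes effective: 28 calendar days after May 6, 2031 is Jun 3, 2031.

Jun 3, 2031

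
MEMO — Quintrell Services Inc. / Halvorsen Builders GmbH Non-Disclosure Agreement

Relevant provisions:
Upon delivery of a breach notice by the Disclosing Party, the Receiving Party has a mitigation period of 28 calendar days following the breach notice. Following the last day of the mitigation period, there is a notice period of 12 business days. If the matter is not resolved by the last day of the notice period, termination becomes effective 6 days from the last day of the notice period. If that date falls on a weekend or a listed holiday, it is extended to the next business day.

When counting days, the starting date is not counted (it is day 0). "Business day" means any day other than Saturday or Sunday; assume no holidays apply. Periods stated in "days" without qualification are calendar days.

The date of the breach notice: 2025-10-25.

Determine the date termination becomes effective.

Adding 28 calendar days to 2025-10-25 gives 2025-11-22, which is the last day of the mitigation period.
From Saturday, 2025-11-22, 12 business days (Nov 24, Nov 25, Nov 26, Nov 27, …, Dec 5, Dec 8, Dec 9, skipping weekends) brings us to Tuesday, 2025-12-09, which is the last day of the notice period.
The date termination becomes effective: 6 calendar days after 2025-12-09 is 2025-12-15. 2025-12-15 is a Monday, so no roll-forward applies.

2025-12-15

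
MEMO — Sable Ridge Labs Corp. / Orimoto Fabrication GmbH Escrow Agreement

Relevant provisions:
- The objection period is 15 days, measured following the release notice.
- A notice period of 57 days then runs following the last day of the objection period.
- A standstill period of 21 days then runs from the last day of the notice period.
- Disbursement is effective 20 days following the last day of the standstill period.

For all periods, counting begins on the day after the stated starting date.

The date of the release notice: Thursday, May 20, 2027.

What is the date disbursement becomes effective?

September 10, 2027

Adding 15 calendar days to May 20, 2027 gives June 4, 2027, which is the last day of the objection period.
The last day of the notice period: June 4, 2027 + 57 days = July 31, 2027.
The last day of the standstill period: 21 calendar days after July 31, 2027 is August 21, 2027.
Adding 20 calendar days to August 21, 2027 gives September 10, 2027, which is the date disbursement becomes effective.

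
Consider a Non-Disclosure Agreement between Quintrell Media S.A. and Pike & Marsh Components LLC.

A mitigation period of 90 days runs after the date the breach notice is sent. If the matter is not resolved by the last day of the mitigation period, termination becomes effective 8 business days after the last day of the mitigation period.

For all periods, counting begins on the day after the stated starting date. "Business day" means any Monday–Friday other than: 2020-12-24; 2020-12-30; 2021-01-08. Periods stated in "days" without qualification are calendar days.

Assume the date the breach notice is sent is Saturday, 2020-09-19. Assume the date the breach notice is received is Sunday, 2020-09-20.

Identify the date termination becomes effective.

2021-01-01

Adding 90 calendar days to 2020-09-19 gives 2020-12-18, which is the last day of the mitigation period.
The date termination becomes effective: counting 8 business days from Friday, 2020-12-18 (Dec 21, Dec 22, Dec 23, Dec 25, Dec 28, Dec 29, Dec 31, Jan 1, skipping weekends and the listed holidays on Dec 24, Dec 30) reaches Friday, 2021-01-01.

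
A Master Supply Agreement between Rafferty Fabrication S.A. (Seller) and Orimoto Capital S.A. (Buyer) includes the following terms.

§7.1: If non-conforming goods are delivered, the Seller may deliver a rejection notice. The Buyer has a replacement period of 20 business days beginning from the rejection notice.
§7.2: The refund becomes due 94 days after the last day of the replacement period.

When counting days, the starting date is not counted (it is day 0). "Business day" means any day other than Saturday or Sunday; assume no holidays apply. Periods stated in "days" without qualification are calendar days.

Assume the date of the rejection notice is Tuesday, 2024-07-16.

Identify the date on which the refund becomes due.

The last day of the replacement period: counting 20 business days from Tuesday, 2024-07-16 (Jul 17, Jul 18, Jul 19, Jul 22, …, Aug 9, Aug 12, Aug 13, skipping weekends) reaches Tuesday, 2024-08-13.
Adding 94 calendar days to 2024-08-13 gives 2024-11-15, which is the date on which the refund becomes due.

2024-11-15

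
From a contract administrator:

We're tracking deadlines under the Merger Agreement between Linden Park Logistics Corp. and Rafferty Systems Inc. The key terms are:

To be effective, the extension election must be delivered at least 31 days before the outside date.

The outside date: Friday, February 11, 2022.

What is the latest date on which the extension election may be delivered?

January 11, 2022

Counting back 31 calendar days from February 11, 2022 gives January 11, 2022.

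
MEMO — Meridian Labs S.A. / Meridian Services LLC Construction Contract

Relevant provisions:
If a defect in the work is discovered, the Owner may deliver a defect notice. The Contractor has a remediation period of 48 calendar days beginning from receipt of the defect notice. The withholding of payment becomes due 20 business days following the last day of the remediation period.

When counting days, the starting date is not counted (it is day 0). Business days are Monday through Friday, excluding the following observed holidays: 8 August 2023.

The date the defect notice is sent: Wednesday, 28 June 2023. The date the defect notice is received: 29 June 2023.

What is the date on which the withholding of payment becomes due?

The last day of the remediation period: 29 June 2023 + 48 days = 16 August 2023.
From Wednesday, 16 August 2023, 20 business days (Aug 17, Aug 18, Aug 21, Aug 22, …, Sep 11, Sep 12, Sep 13, skipping weekends) brings us to Wednesday, 13 September 2023, which is the date on which the withholding of payment becomes due.

13 September 2023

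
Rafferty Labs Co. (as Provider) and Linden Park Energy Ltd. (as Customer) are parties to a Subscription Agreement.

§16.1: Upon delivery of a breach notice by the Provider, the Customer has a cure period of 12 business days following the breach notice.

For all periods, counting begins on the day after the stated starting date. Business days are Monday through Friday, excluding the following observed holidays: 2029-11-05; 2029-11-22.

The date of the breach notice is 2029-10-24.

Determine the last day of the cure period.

The last day of the cure period: counting 12 business days from Wednesday, 2029-10-24 (Oct 25, Oct 26, Oct 29, Oct 30, …, Nov 8, Nov 9, Nov 12, skipping weekends and the listed holiday on Nov 5) reaches Monday, 2029-11-12.

2029-11-12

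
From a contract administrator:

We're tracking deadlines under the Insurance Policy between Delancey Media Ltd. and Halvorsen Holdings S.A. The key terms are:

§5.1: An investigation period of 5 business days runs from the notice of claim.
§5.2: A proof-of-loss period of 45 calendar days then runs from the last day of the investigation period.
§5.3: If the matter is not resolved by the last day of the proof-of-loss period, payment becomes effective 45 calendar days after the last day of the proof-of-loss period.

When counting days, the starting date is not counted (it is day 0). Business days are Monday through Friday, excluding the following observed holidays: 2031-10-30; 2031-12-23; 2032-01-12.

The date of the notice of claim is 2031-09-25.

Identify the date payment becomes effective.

2031-12-31

From Thursday, 2031-09-25, 5 business days (Sep 26, Sep 29, Sep 30, Oct 1, Oct 2, skipping weekends) brings us to Thursday, 2031-10-02, which is the last day of the investigation period.
The last day of the proof-of-loss period: 45 calendar days after 2031-10-02 is 2031-11-16.
The date payment becomes effective: 2031-11-16 + 45 days = 2031-12-31.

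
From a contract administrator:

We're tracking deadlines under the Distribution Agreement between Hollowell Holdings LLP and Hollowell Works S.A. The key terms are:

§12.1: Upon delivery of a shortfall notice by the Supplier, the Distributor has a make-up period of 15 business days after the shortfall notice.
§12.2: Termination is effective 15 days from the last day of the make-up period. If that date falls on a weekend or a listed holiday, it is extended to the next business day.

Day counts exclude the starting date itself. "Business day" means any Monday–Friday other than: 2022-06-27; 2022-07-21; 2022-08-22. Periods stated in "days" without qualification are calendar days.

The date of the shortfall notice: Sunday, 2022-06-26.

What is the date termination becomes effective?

The last day of the make-up period: 15 business days after Sunday, 2022-06-26, skipping weekends and the listed holiday on Jun 27 — Jun 28, Jun 29, Jun 30, Jul 1, …, Jul 14, Jul 15, Jul 18 — lands on Monday, 2022-07-18.
The date termination becomes effective: 15 calendar days after 2022-07-18 is 2022-08-02. 2022-08-02 is a Tuesday and is not a listed holiday, so no roll-forward applies.

2022-08-02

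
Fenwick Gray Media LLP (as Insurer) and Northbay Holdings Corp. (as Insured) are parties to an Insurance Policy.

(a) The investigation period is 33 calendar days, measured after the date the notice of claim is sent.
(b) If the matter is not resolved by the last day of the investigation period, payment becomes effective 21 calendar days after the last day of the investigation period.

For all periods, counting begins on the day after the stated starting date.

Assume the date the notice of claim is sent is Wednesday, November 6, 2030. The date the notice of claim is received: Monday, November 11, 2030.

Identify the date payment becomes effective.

December 30, 2030

Adding 33 calendar days to November 6, 2030 gives December 9, 2030, which is the last day of the investigation period.
The date payment becomes effective: December 9, 2030 + 21 days = December 30, 2030.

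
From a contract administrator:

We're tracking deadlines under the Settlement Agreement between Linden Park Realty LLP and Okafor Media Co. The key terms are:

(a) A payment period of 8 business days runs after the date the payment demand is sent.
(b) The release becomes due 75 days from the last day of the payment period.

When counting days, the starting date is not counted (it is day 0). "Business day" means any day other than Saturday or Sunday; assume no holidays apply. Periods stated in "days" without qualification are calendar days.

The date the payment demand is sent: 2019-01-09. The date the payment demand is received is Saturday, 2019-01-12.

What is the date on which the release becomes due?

The last day of the payment period: 8 business days after Wednesday, 2019-01-09, skipping weekends — Jan 10, Jan 11, Jan 14, Jan 15, Jan 16, Jan 17, Jan 18, Jan 21 — lands on Monday, 2019-01-21.
The date on which the release becomes due: 75 calendar days after 2019-01-21 is 2019-04-06.

2019-04-06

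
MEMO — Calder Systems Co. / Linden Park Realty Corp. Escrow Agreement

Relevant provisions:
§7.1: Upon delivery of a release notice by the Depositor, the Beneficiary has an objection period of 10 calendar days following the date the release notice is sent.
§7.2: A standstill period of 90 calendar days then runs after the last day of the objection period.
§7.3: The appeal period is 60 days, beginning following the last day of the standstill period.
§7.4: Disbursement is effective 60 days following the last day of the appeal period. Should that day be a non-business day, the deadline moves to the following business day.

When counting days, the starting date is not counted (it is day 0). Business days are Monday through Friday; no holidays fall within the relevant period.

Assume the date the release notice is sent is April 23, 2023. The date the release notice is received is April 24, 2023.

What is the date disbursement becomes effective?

November 29, 2023

Adding 10 calendar days to April 23, 2023 gives May 3, 2023, which is the last day of the objection period.
The last day of the standstill period: 90 calendar days after May 3, 2023 is August 1, 2023.
The last day of the appeal period: August 1, 2023 + 60 days = September 30, 2023.
The date disbursement becomes effective: September 30, 2023 + 60 days = November 29, 2023. November 29, 2023 is a Wednesday, so no roll-forward applies.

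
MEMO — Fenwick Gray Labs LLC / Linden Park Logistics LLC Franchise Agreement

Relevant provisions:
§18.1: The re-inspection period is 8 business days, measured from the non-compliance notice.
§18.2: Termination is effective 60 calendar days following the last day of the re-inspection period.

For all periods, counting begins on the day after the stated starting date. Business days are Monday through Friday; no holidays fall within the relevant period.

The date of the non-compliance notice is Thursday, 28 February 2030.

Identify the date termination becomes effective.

From Thursday, 28 February 2030, 8 business days (Mar 1, Mar 4, Mar 5, Mar 6, Mar 7, Mar 8, Mar 11, Mar 12, skipping weekends) brings us to Tuesday, 12 March 2030, which is the last day of the re-inspection period.
The date termination becomes effective: 12 March 2030 + 60 days = 11 May 2030.

11 May 2030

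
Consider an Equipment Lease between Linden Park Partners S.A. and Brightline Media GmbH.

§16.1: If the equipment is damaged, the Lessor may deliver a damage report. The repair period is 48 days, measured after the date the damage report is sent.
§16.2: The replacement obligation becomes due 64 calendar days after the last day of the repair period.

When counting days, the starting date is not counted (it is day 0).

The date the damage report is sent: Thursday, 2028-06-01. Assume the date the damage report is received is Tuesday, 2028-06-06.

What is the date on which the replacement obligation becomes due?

2028-09-21

The last day of the repair period: 48 calendar days after 2028-06-01 is 2028-07-19.
The date on which the replacement obligation becomes due: 64 calendar days after 2028-07-19 is 2028-09-21.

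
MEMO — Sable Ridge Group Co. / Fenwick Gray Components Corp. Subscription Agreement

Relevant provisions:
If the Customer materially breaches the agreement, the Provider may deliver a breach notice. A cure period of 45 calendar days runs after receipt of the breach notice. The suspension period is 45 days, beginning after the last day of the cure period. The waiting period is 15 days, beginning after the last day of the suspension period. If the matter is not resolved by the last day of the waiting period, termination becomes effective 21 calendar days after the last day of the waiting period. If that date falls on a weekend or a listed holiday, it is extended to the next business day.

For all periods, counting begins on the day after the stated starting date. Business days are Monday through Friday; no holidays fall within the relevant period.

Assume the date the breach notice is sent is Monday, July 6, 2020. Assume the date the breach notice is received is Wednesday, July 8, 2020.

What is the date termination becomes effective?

November 11, 2020

The last day of the cure period: 45 calendar days after July 8, 2020 is August 22, 2020.
The last day of the suspension period: August 22, 2020 + 45 days = October 6, 2020.
The last day of the waiting period: 15 calendar days after October 6, 2020 is October 21, 2020.
The date termination becomes effective: 21 calendar days after October 21, 2020 is November 11, 2020. November 11, 2020 is a Wednesday, so no roll-forward applies.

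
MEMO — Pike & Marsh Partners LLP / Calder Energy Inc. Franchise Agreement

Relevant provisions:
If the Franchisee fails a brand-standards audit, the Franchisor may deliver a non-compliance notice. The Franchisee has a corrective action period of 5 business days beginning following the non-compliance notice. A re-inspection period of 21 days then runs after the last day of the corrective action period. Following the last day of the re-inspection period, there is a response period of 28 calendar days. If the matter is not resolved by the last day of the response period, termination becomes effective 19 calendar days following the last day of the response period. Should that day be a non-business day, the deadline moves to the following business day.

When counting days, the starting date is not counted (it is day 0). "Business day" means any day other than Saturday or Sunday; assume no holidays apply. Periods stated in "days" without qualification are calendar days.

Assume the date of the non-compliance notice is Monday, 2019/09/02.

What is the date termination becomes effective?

2019/11/18

The last day of the corrective action period: counting 5 business days from Monday, 2019/09/02 (Sep 3, Sep 4, Sep 5, Sep 6, Sep 9, skipping weekends) reaches Monday, 2019/09/09.
Adding 21 calendar days to 2019/09/09 gives 2019/09/30, which is the last day of the re-inspection period.
The last day of the response period: 2019/09/30 + 28 days = 2019/10/28.
Adding 19 calendar days to 2019/10/28 gives 2019/11/16, which is the date termination becomes effective. That falls on a Saturday, so it rolls to the next business day, Monday, 2019/11/18.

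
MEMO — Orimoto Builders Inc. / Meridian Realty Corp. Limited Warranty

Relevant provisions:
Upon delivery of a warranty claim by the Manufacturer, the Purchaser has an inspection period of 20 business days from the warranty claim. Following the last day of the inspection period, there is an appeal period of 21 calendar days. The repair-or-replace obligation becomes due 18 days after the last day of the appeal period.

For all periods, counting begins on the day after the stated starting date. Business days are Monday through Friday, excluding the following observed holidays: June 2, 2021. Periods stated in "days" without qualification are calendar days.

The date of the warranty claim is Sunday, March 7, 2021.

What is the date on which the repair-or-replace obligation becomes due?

May 11, 2021

From Sunday, March 7, 2021, 20 business days (Mar 8, Mar 9, Mar 10, Mar 11, …, Mar 31, Apr 1, Apr 2, skipping weekends) brings us to Friday, April 2, 2021, which is the last day of the inspection period.
The last day of the appeal period: 21 calendar days after April 2, 2021 is April 23, 2021.
The date on which the repair-or-replace obligation becomes due: April 23, 2021 + 18 days = May 11, 2021.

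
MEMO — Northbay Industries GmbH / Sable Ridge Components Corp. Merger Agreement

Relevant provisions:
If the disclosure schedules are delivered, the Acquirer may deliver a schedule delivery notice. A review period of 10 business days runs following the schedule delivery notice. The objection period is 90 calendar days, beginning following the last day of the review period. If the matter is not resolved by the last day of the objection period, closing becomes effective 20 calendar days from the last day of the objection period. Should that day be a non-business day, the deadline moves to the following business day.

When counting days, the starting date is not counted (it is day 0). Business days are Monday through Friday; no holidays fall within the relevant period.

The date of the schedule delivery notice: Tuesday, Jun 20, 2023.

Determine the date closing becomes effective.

The last day of the review period: 10 business days after Tuesday, Jun 20, 2023, skipping weekends — Jun 21, Jun 22, Jun 23, Jun 26, Jun 27, Jun 28, Jun 29, Jun 30, Jul 3, Jul 4 — lands on Tuesday, Jul 4, 2023.
The last day of the objection period: 90 calendar days after Jul 4, 2023 is Oct 2, 2023.
Adding 20 calendar days to Oct 2, 2023 gives Oct 22, 2023, which is the date closing becomes effective. That falls on a Sunday, so it rolls to the next business day, Monday, Oct 23, 2023.

Oct 23, 2023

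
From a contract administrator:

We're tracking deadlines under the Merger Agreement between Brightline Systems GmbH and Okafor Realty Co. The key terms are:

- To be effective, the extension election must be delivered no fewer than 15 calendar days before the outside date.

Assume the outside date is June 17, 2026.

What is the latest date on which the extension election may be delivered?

Counting back 15 calendar days from June 17, 2026 gives June 2, 2026.

June 2, 2026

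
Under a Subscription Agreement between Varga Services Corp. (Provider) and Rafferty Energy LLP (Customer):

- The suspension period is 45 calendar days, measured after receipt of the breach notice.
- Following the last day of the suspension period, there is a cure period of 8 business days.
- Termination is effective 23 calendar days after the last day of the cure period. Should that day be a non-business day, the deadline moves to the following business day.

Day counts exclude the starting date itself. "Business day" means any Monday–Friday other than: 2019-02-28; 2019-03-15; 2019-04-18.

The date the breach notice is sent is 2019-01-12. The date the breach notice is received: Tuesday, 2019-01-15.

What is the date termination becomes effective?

The last day of the suspension period: 2019-01-15 + 45 days = 2019-03-01.
The last day of the cure period: counting 8 business days from Friday, 2019-03-01 (Mar 4, Mar 5, Mar 6, Mar 7, Mar 8, Mar 11, Mar 12, Mar 13, skipping weekends) reaches Wednesday, 2019-03-13.
Adding 23 calendar days to 2019-03-13 gives 2019-04-05, which is the date termination becomes effective. 2019-04-05 is a Friday and is not a listed holiday, so no roll-forward applies.

2019-04-05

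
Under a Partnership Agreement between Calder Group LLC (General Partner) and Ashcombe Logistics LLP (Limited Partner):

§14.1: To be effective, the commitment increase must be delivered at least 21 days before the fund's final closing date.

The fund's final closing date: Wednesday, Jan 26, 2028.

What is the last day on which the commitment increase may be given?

Jan 26, 2028 minus 21 days is Jan 5, 2028.

Jan 5, 2028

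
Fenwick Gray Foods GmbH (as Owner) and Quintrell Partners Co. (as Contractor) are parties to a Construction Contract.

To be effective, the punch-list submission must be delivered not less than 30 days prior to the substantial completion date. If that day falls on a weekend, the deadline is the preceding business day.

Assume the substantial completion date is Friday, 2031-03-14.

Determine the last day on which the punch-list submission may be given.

2031-02-12

2031-03-14 minus 30 days is 2031-02-12. That is a Wednesday, so no adjustment is needed.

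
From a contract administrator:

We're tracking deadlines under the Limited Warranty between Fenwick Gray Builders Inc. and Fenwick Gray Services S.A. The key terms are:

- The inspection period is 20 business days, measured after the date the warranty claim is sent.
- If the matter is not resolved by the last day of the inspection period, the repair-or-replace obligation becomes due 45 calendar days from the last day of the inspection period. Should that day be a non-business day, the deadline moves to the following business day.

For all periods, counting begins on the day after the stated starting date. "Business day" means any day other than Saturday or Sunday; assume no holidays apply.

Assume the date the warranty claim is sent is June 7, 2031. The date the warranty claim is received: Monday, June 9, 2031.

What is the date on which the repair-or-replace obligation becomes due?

August 18, 2031

The last day of the inspection period: counting 20 business days from Saturday, June 7, 2031 (Jun 9, Jun 10, Jun 11, Jun 12, …, Jul 2, Jul 3, Jul 4, skipping weekends) reaches Friday, July 4, 2031.
The date on which the repair-or-replace obligation becomes due: July 4, 2031 + 45 days = August 18, 2031. August 18, 2031 is a Monday, so no roll-forward applies.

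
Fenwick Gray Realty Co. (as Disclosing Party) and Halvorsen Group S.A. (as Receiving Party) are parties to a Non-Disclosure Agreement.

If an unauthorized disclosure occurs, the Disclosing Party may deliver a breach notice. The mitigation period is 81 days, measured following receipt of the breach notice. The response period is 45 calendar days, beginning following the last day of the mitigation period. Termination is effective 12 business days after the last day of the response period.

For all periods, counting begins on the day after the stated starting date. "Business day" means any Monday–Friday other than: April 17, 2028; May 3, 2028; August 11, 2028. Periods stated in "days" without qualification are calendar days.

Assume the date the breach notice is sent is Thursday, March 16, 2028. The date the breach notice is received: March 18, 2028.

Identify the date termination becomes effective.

Adding 81 calendar days to March 18, 2028 gives June 7, 2028, which is the last day of the mitigation period.
Adding 45 calendar days to June 7, 2028 gives July 22, 2028, which is the last day of the response period.
The date termination becomes effective: 12 business days after Saturday, July 22, 2028, skipping weekends — Jul 24, Jul 25, Jul 26, Jul 27, …, Aug 4, Aug 7, Aug 8 — lands on Tuesday, August 8, 2028.

August 8, 2028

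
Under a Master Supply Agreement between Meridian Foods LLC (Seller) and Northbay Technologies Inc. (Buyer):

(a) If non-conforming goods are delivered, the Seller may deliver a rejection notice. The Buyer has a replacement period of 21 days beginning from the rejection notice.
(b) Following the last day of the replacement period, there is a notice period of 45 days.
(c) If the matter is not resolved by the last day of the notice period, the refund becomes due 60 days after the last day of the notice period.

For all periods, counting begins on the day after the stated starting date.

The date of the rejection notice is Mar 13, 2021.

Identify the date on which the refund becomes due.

The last day of the replacement period: 21 calendar days after Mar 13, 2021 is Apr 3, 2021.
The last day of the notice period: Apr 3, 2021 + 45 days = May 18, 2021.
The date on which the refund becomes due: May 18, 2021 + 60 days = Jul 17, 2021.

Jul 17, 2021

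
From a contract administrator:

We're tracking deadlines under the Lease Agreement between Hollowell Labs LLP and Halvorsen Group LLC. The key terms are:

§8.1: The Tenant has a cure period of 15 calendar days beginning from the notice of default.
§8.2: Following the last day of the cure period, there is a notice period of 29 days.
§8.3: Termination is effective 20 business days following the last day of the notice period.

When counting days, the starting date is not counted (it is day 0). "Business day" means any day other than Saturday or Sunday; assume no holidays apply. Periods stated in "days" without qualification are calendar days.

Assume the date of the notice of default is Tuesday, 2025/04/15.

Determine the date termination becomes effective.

The last day of the cure period: 15 calendar days after 2025/04/15 is 2025/04/30.
The last day of the notice period: 2025/04/30 + 29 days = 2025/05/29.
The date termination becomes effective: 20 business days after Thursday, 2025/05/29, skipping weekends — May 30, Jun 2, Jun 3, Jun 4, …, Jun 24, Jun 25, Jun 26 — lands on Thursday, 2025/06/26.

2025/06/26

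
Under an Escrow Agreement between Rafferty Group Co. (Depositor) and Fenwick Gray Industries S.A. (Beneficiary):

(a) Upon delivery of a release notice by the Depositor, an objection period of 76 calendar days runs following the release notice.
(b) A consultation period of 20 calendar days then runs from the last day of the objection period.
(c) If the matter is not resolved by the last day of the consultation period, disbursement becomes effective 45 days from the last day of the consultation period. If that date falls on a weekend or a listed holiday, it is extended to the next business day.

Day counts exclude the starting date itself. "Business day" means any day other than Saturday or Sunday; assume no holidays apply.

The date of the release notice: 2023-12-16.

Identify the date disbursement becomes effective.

The last day of the objection period: 2023-12-16 + 76 days = 2024-03-01.
Adding 20 calendar days to 2024-03-01 gives 2024-03-21, which is the last day of the consultation period.
Adding 45 calendar days to 2024-03-21 gives 2024-05-05, which is the date disbursement becomes effective. That falls on a Sunday, so it rolls to the next business day, Monday, 2024-05-06.

2024-05-06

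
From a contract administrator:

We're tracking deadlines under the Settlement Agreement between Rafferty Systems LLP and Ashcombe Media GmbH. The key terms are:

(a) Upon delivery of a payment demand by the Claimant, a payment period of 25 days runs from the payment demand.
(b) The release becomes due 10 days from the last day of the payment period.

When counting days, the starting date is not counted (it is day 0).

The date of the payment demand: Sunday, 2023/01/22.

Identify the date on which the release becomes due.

2023/02/26

The last day of the payment period: 25 calendar days after 2023/01/22 is 2023/02/16.
The date on which the release becomes due: 10 calendar days after 2023/02/16 is 2023/02/26.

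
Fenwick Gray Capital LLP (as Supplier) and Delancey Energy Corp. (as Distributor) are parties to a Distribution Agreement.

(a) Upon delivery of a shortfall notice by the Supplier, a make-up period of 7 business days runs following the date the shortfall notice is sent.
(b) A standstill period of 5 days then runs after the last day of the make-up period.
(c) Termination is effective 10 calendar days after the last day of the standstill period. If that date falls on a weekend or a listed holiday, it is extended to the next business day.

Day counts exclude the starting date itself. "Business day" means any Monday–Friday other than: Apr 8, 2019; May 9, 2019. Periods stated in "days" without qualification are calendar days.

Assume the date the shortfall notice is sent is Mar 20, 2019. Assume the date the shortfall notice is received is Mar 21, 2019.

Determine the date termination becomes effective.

From Wednesday, Mar 20, 2019, 7 business days (Mar 21, Mar 22, Mar 25, Mar 26, Mar 27, Mar 28, Mar 29, skipping weekends) brings us to Friday, Mar 29, 2019, which is the last day of the make-up period.
The last day of the standstill period: Mar 29, 2019 + 5 days = Apr 3, 2019.
Adding 10 calendar days to Apr 3, 2019 gives Apr 13, 2019, which is the date termination becomes effective. That falls on a Saturday, so it rolls to the next business day, Monday, Apr 15, 2019.

Apr 15, 2019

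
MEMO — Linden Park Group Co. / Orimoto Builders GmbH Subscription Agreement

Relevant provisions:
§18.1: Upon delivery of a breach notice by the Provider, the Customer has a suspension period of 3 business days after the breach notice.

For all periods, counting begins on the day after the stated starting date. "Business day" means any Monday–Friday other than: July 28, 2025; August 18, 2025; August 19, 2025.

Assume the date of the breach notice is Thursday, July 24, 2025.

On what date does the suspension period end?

From Thursday, July 24, 2025, 3 business days (Jul 25, Jul 29, Jul 30, skipping weekends and the listed holiday on Jul 28) brings us to Wednesday, July 30, 2025, which is the last day of the suspension period.

July 30, 2025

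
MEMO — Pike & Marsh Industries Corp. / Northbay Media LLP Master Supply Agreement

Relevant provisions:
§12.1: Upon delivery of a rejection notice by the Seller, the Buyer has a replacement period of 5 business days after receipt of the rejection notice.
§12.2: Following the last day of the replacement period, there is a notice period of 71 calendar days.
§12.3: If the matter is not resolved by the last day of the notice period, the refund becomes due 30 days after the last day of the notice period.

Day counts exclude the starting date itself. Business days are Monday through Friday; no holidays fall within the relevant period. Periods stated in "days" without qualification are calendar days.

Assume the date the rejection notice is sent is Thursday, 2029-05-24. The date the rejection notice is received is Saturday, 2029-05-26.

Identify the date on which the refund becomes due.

2029-09-10

From Saturday, 2029-05-26, 5 business days (May 28, May 29, May 30, May 31, Jun 1, skipping weekends) brings us to Friday, 2029-06-01, which is the last day of the replacement period.
The last day of the notice period: 71 calendar days after 2029-06-01 is 2029-08-11.
The date on which the refund becomes due: 30 calendar days after 2029-08-11 is 2029-09-10.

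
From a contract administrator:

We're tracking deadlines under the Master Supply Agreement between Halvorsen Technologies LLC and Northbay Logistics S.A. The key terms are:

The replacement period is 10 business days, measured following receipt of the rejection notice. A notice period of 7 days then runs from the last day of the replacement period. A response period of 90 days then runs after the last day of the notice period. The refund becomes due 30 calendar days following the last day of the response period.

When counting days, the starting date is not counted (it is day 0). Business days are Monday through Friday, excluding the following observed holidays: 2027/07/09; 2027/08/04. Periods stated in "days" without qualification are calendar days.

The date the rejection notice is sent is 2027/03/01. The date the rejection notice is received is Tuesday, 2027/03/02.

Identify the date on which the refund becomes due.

2027/07/21

From Tuesday, 2027/03/02, 10 business days (Mar 3, Mar 4, Mar 5, Mar 8, Mar 9, Mar 10, Mar 11, Mar 12, Mar 15, Mar 16, skipping weekends) brings us to Tuesday, 2027/03/16, which is the last day of the replacement period.
The last day of the notice period: 2027/03/16 + 7 days = 2027/03/23.
Adding 90 calendar days to 2027/03/23 gives 2027/06/21, which is the last day of the response period.
The date on which the refund becomes due: 30 calendar days after 2027/06/21 is 2027/07/21.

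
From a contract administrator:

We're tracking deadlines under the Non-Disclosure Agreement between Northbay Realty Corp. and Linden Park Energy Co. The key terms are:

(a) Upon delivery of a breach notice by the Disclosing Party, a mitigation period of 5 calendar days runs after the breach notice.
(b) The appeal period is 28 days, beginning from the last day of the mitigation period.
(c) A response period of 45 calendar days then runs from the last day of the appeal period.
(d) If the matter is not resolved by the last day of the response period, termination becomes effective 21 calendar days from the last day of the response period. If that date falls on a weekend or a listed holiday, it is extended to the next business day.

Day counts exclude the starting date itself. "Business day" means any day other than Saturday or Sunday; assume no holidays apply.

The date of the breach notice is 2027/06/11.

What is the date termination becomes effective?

The last day of the mitigation period: 2027/06/11 + 5 days = 2027/06/16.
Adding 28 calendar days to 2027/06/16 gives 2027/07/14, which is the last day of the appeal period.
Adding 45 calendar days to 2027/07/14 gives 2027/08/28, which is the last day of the response period.
Adding 21 calendar days to 2027/08/28 gives 2027/09/18, which is the date termination becomes effective. That falls on a Saturday, so it rolls to the next business day, Monday, 2027/09/20.

2027/09/20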